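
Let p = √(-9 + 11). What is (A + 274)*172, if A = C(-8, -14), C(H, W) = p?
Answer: 47128 + 172*√2 ≈ 47371.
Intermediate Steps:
p = √2 ≈ 1.4142
C(H, W) = √2
A = √2 ≈ 1.4142
(A + 274)*172 = (√2 + 274)*172 = (274 + √2)*172 = 47128 + 172*√2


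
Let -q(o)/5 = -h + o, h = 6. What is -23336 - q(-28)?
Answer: -23506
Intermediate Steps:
q(o) = 30 - 5*o (q(o) = -5*(-1*6 + o) = -5*(-6 + o) = 30 - 5*o)
-23336 - q(-28) = -23336 - (30 - 5*(-28)) = -23336 - (30 + 140) = -23336 - 1*170 = -23336 - 170 = -23506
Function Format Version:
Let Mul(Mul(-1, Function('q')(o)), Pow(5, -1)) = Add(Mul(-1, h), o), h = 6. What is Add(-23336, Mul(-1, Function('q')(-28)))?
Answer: -23506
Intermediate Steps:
Function('q')(o) = Add(30, Mul(-5, o)) (Function('q')(o) = Mul(-5, Add(Mul(-1, 6), o)) = Mul(-5, Add(-6, o)) = Add(30, Mul(-5, o)))
Add(-23336, Mul(-1, Function('q')(-28))) = Add(-23336, Mul(-1, Add(30, Mul(-5, -28)))) = Add(-23336, Mul(-1, Add(30, 140))) = Add(-23336, Mul(-1, 170)) = Add(-23336, -170) = -23506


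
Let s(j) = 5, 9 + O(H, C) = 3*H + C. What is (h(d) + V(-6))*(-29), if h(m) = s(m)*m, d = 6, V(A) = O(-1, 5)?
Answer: -667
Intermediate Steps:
O(H, C) = -9 + C + 3*H (O(H, C) = -9 + (3*H + C) = -9 + (C + 3*H) = -9 + C + 3*H)
V(A) = -7 (V(A) = -9 + 5 + 3*(-1) = -9 + 5 - 3 = -7)
h(m) = 5*m
(h(d) + V(-6))*(-29) = (5*6 - 7)*(-29) = (30 - 7)*(-29) = 23*(-29) = -667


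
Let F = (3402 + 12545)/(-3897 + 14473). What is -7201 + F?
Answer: -76141829/10576 ≈ -7199.5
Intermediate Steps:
F = 15947/10576 ≈ 1.5078
-7201 + F = -7201 + 15947/10576 = -76141829/10576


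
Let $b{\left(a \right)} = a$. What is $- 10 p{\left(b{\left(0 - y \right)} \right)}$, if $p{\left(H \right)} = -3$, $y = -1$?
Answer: $30$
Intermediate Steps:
$- 10 p{\left(b{\left(0 - y \right)} \right)} = \left(-10\right) \left(-3\right) = 30$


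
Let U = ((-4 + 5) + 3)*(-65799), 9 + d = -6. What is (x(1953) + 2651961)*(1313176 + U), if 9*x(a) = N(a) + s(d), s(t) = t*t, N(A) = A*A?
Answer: 3229514834260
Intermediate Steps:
d = -15 (d = -9 - 6 = -15)
N(A) = A²
s(t) = t²
x(a) = 25 + a²/9 (x(a) = (a² + (-15)²)/9 = (a² + 225)/9 = (225 + a²)/9 = 25 + a²/9)
U = -263196 (U = (1 + 3)*(-65799) = 4*(-65799) = -263196)
(x(1953) + 2651961)*(1313176 + U) = ((25 + (⅑)*1953²) + 2651961)*(1313176 - 263196) = ((25 + (⅑)*3814209) + 2651961)*1049980 = ((25 + 423801) + 2651961)*1049980 = (423826 + 2651961)*1049980 = 3075787*1049980 = 3229514834260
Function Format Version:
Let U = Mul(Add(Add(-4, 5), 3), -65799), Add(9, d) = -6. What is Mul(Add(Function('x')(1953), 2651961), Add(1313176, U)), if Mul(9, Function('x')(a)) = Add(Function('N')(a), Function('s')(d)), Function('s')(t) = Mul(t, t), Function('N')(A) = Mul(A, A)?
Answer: 3229514834260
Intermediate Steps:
d = -15 (d = Add(-9, -6) = -15)
Function('N')(A) = Pow(A, 2)
Function('s')(t) = Pow(t, 2)
Function('x')(a) = Add(25, Mul(Rational(1, 9), Pow(a, 2))) (Function('x')(a) = Mul(Rational(1, 9), Add(Pow(a, 2), Pow(-15, 2))) = Mul(Rational(1, 9), Add(Pow(a, 2), 225)) = Mul(Rational(1, 9), Add(225, Pow(a, 2))) = Add(25, Mul(Rational(1, 9), Pow(a, 2))))
U = -263196 (U = Mul(Add(1, 3), -65799) = Mul(4, -65799) = -263196)
Mul(Add(Function('x')(1953), 2651961), Add(1313176, U)) = Mul(Add(Add(25, Mul(Rational(1, 9), Pow(1953, 2))), 2651961), Add(1313176, -263196)) = Mul(Add(Add(25, Mul(Rational(1, 9), 3814209)), 2651961), 1049980) = Mul(Add(Add(25, 423801), 2651961), 1049980) = Mul(Add(423826, 2651961), 1049980) = Mul(3075787, 1049980) = 3229514834260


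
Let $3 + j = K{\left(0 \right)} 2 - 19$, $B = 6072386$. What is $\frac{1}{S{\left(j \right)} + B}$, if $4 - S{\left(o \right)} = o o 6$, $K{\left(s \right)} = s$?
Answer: $\frac{1}{6069486} \approx 1.6476 \cdot 10^{-7}$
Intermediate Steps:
$j = -22$ ($j = -3 + \left(0 \cdot 2 - 19\right) = -3 + \left(0 - 19\right) = -3 - 19 = -22$)
$S{\left(o \right)} = 4 - 6 o^{2}$ ($S{\left(o \right)} = 4 - o o 6 = 4 - o^{2} \cdot 6 = 4 - 6 o^{2}$)
$\frac{1}{S{\left(j \right)} + B} = \frac{1}{\left(4 - 6 \left(-22\right)^{2}\right) + 6072386} = \frac{1}{\left(4 - 2904\right) + 6072386} = \frac{1}{-2900 + 6072386} = \frac{1}{6069486}$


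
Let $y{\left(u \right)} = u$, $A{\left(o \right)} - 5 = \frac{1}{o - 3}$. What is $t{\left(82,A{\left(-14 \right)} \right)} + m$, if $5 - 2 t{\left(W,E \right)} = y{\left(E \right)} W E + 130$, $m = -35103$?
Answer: $- \frac{20904251}{578} \approx -36167.0$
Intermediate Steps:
$A{\left(o \right)} = 5 + \frac{1}{-3 + o}$ ($A{\left(o \right)} = 5 + \frac{1}{o - 3} = 5 + \frac{1}{-3 + o}$)
$t{\left(W,E \right)} = - \frac{125}{2} - \frac{W E^{2}}{2}$ ($t{\left(W,E \right)} = \frac{5}{2} - \frac{E W E + 130}{2} = \frac{5}{2} - \frac{W E^{2} + 130}{2} = \frac{5}{2} - \frac{130 + W E^{2}}{2} = \frac{5}{2} - \left(65 + \frac{W E^{2}}{2}\right) = - \frac{125}{2} - \frac{W E^{2}}{2}$)
$t{\left(82,A{\left(-14 \right)} \right)} + m = \left(- \frac{125}{2} - 41 \left(\frac{-14 + 5 \left(-14\right)}{-3 - 14}\right)^{2}\right) - 35103 = \left(- \frac{125}{2} - 41 \left(\frac{-14 - 70}{-17}\right)^{2}\right) - 35103 = \left(- \frac{125}{2} - 41 \left(\left(- \frac{1}{17}\right) \left(-84\right)\right)^{2}\right) - 35103 = \left(- \frac{125}{2} - 41 \left(\frac{84}{17}\right)^{2}\right) - 35103 = \left(- \frac{125}{2} - 41 \cdot \frac{7056}{289}\right) - 35103 = \left(- \frac{125}{2} - \frac{289296}{289}\right) - 35103 = - \frac{614717}{578} - 35103 = - \frac{20904251}{578}$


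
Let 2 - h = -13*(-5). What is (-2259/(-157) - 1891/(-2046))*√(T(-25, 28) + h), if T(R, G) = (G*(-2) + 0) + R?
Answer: 317342*I/1727 ≈ 183.75*I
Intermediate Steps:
T(R, G) = R - 2*G (T(R, G) = (-2*G + 0) + R = -2*G + R = R - 2*G)
h = -63 (h = 2 - (-13)*(-5) = 2 - 1*65 = 2 - 65 = -63)
(-2259/(-157) - 1891/(-2046))*√(T(-25, 28) + h) = (-2259/(-157) - 1891/(-2046))*√((-25 - 2*28) - 63) = (-2259*(-1/157) - 1891*(-1/2046))*√((-25 - 56) - 63) = (2259/157 + 61/66)*√(-81 - 63) = 158671*√(-144)/10362 = 158671*(12*I)/10362 = 317342*I/1727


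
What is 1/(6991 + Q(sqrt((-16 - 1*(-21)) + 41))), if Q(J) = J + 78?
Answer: 7069/49970715 - sqrt(46)/49970715 ≈ 0.00014133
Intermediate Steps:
Q(J) = 78 + J
1/(6991 + Q(sqrt((-16 - 1*(-21)) + 41))) = 1/(6991 + (78 + sqrt((-16 - 1*(-21)) + 41))) = 1/(6991 + (78 + sqrt((-16 + 21) + 41))) = 1/(6991 + (78 + sqrt(5 + 41))) = 1/(6991 + (78 + sqrt(46))) = 1/(7069 + sqrt(46))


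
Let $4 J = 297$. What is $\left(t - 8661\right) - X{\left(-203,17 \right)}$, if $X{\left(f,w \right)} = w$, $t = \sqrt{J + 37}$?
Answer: $-8678 + \frac{\sqrt{445}}{2} \approx -8667.5$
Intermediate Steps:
$J = \frac{297}{4}$ ($J = \frac{1}{4} \cdot 297 = \frac{297}{4} \approx 74.25$)
$t = \frac{\sqrt{445}}{2}$ ($t = \sqrt{\frac{297}{4} + 37} = \sqrt{\frac{445}{4}} = \frac{\sqrt{445}}{2} \approx 10.548$)
$\left(t - 8661\right) - X{\left(-203,17 \right)} = \left(\frac{\sqrt{445}}{2} - 8661\right) - 17 = \left(-8661 + \frac{\sqrt{445}}{2}\right) - 17 = -8678 + \frac{\sqrt{445}}{2}$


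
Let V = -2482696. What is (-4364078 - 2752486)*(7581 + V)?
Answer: 17614314304860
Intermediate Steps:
(-4364078 - 2752486)*(7581 + V) = (-4364078 - 2752486)*(7581 - 2482696) = -7116564*(-2475115) = 17614314304860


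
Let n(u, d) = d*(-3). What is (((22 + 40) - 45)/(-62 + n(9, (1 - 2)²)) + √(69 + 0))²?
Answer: 291814/4225 - 34*√69/65 ≈ 64.723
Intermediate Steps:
n(u, d) = -3*d
(((22 + 40) - 45)/(-62 + n(9, (1 - 2)²)) + √(69 + 0))² = (((22 + 40) - 45)/(-62 - 3*(1 - 2)²) + √(69 + 0))² = ((62 - 45)/(-62 - 3*(-1)²) + √69)² = (17/(-62 - 3*1) + √69)² = (17/(-62 - 3) + √69)² = (17/(-65) + √69)² = (17*(-1/65) + √69)² = (-17/65 + √69)²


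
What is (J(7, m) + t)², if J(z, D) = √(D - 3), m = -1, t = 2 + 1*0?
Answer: 8*I ≈ 8.0*I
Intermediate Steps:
t = 2 (t = 2 + 0 = 2)
J(z, D) = √(-3 + D)
(J(7, m) + t)² = (√(-3 - 1) + 2)² = (√(-4) + 2)² = (2*I + 2)² = (2 + 2*I)²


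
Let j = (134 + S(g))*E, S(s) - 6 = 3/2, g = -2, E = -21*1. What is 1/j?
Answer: -2/5943 ≈ -0.00033653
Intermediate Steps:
E = -21
S(s) = 15/2 (S(s) = 6 + 3/2 = 15/2)
j = -5943/2 (j = (134 + 15/2)*(-21) = (283/2)*(-21) = -5943/2 ≈ -2971.5)
1/j = 1/(-5943/2) = -2/5943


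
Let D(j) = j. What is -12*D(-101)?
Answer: 1212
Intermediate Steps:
-12*D(-101) = -12*(-101) = 1212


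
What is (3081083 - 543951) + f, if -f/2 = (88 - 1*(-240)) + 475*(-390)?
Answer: 2906976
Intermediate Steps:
f = 369844 (f = -2*((88 - 1*(-240)) + 475*(-390)) = -2*((88 + 240) - 185250) = -2*(328 - 185250) = -2*(-184922) = 369844)
(3081083 - 543951) + f = (3081083 - 543951) + 369844 = 2537132 + 369844 = 2906976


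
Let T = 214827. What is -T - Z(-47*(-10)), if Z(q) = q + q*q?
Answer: -436197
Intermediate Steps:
Z(q) = q + q²
-T - Z(-47*(-10)) = -1*214827 - (-47*(-10))*(1 - 47*(-10)) = -214827 - 470*(1 + 470) = -214827 - 470*471 = -214827 - 1*221370 = -214827 - 221370 = -436197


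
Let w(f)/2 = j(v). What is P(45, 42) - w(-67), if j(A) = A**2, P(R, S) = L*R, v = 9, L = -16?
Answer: -882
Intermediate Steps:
P(R, S) = -16*R
w(f) = 162 (w(f) = 2*9**2 = 2*81 = 162)
P(45, 42) - w(-67) = -16*45 - 1*162 = -720 - 162 = -882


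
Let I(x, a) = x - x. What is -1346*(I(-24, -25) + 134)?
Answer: -180364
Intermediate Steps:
I(x, a) = 0
-1346*(I(-24, -25) + 134) = -1346*(0 + 134) = -1346*134 = -180364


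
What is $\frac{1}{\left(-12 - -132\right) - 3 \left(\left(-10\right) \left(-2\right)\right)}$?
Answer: $\frac{1}{60} \approx 0.016667$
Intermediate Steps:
$\frac{1}{\left(-12 - -132\right) - 3 \left(\left(-10\right) \left(-2\right)\right)} = \frac{1}{\left(-12 + 132\right) - 60} = \frac{1}{120 - 60} = \frac{1}{60}$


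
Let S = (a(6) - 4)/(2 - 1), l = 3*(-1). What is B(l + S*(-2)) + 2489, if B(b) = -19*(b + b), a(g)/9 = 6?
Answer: 6403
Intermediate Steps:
a(g) = 54 (a(g) = 9*6 = 54)
l = -3
S = 50 (S = (54 - 4)/(2 - 1) = 50/1 = 50*1 = 50)
B(b) = -38*b
B(l + S*(-2)) + 2489 = -38*(-3 + 50*(-2)) + 2489 = -38*(-3 - 100) + 2489 = -38*(-103) + 2489 = 3914 + 2489 = 6403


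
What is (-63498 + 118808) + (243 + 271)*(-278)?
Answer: -87582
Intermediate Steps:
(-63498 + 118808) + (243 + 271)*(-278) = 55310 + 514*(-278) = 55310 - 142892 = -87582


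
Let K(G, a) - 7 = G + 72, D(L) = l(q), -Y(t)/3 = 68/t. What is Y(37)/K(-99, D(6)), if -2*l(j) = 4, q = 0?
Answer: 51/185 ≈ 0.27568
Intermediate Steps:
l(j) = -2 (l(j) = -½*4 = -2)
Y(t) = -204/t
D(L) = -2
K(G, a) = 79 + G (K(G, a) = 7 + (G + 72) = 7 + (72 + G) = 79 + G)
Y(37)/K(-99, D(6)) = (-204/37)/(79 - 99) = -204*1/37/(-20) = -204/37*(-1/20) = 51/185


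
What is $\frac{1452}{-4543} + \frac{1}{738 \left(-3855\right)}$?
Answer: $- \frac{375539093}{1174980870} \approx -0.31961$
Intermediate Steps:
$\frac{1452}{-4543} + \frac{1}{738 \left(-3855\right)} = 1452 \left(- \frac{1}{4543}\right) + \frac{1}{738} \left(- \frac{1}{3855}\right) = - \frac{132}{413} - \frac{1}{2844990} = - \frac{375539093}{1174980870}$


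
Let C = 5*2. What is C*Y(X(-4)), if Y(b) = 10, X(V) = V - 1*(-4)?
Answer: 100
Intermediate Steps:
X(V) = 4 + V (X(V) = V + 4 = 4 + V)
C = 10
C*Y(X(-4)) = 10*10 = 100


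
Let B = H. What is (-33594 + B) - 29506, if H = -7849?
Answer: -70949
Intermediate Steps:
B = -7849
(-33594 + B) - 29506 = (-33594 - 7849) - 29506 = -41443 - 29506 = -70949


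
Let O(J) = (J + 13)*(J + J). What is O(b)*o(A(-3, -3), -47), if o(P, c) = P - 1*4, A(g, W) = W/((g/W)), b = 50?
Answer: -44100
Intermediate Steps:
O(J) = 2*J*(13 + J) (O(J) = (13 + J)*(2*J) = 2*J*(13 + J))
A(g, W) = W**2/g (A(g, W) = W*(W/g) = W**2/g)
o(P, c) = -4 + P (o(P, c) = P - 4 = -4 + P)
O(b)*o(A(-3, -3), -47) = (2*50*(13 + 50))*(-4 + (-3)**2/(-3)) = (2*50*63)*(-4 + 9*(-1/3)) = 6300*(-4 - 3) = 6300*(-7) = -44100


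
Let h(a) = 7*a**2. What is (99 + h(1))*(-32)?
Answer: -3392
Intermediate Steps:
(99 + h(1))*(-32) = (99 + 7*1**2)*(-32) = (99 + 7*1)*(-32) = (99 + 7)*(-32) = 106*(-32) = -3392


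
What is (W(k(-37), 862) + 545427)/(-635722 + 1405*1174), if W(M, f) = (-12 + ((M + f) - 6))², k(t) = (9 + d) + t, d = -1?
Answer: 302413/253437 ≈ 1.1932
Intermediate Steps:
k(t) = 8 + t (k(t) = (9 - 1) + t = 8 + t)
W(M, f) = (-18 + M + f)² (W(M, f) = (-12 + (-6 + M + f))² = (-18 + M + f)²)
(W(k(-37), 862) + 545427)/(-635722 + 1405*1174) = ((-18 + (8 - 37) + 862)² + 545427)/(-635722 + 1405*1174) = ((-18 - 29 + 862)² + 545427)/(-635722 + 1649470) = (815² + 545427)/1013748 = (664225 + 545427)*(1/1013748) = 1209652*(1/1013748) = 302413/253437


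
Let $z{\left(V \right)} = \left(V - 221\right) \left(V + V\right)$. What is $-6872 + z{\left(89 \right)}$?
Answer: $-30368$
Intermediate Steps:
$z{\left(V \right)} = 2 V \left(-221 + V\right)$ ($z{\left(V \right)} = \left(-221 + V\right) 2 V = 2 V \left(-221 + V\right)$)
$-6872 + z{\left(89 \right)} = -6872 + 2 \cdot 89 \left(-221 + 89\right) = -6872 + 2 \cdot 89 \left(-132\right) = -6872 - 23496 = -30368$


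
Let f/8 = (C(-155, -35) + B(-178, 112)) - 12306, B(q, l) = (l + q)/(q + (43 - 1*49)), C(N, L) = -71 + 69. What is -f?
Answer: 2264606/23 ≈ 98461.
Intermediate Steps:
C(N, L) = -2
B(q, l) = (l + q)/(-6 + q) (B(q, l) = (l + q)/(q + (43 - 49)) = (l + q)/(q - 6) = (l + q)/(-6 + q))
f = -2264606/23 (f = 8*((-2 + (112 - 178)/(-6 - 178)) - 12306) = 8*((-2 - 66/(-184)) - 12306) = 8*((-2 - 1/184*(-66)) - 12306) = 8*((-2 + 33/92) - 12306) = 8*(-151/92 - 12306) = 8*(-1132303/92) = -2264606/23 ≈ -98461.)
-f = -1*(-2264606/23) = 2264606/23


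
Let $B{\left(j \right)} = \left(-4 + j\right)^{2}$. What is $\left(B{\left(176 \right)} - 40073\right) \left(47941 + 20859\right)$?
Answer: $-721643200$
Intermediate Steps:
$\left(B{\left(176 \right)} - 40073\right) \left(47941 + 20859\right) = \left(\left(-4 + 176\right)^{2} - 40073\right) \left(47941 + 20859\right) = \left(172^{2} - 40073\right) 68800 = \left(29584 - 40073\right) 68800 = \left(-10489\right) 68800 = -721643200$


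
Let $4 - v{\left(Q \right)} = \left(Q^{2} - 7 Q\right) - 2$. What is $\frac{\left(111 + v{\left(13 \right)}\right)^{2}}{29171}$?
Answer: $\frac{1521}{29171} \approx 0.052141$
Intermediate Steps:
$v{\left(Q \right)} = 6 - Q^{2} + 7 Q$ ($v{\left(Q \right)} = 4 - \left(\left(Q^{2} - 7 Q\right) - 2\right) = 4 - \left(-2 + Q^{2} - 7 Q\right) = 4 + \left(2 - Q^{2} + 7 Q\right) = 6 - Q^{2} + 7 Q$)
$\frac{\left(111 + v{\left(13 \right)}\right)^{2}}{29171} = \frac{\left(111 + \left(6 - 13^{2} + 7 \cdot 13\right)\right)^{2}}{29171} = \left(111 + \left(6 - 169 + 91\right)\right)^{2} \cdot \frac{1}{29171} = \left(111 - 72\right)^{2} \cdot \frac{1}{29171} = 39^{2} \cdot \frac{1}{29171} = 1521 \cdot \frac{1}{29171} = \frac{1521}{29171}$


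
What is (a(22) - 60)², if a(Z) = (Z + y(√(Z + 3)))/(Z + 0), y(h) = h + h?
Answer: 414736/121 ≈ 3427.6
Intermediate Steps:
y(h) = 2*h
a(Z) = (Z + 2*√(3 + Z))/Z (a(Z) = (Z + 2*√(Z + 3))/(Z + 0) = (Z + 2*√(3 + Z))/Z)
(a(22) - 60)² = ((22 + 2*√(3 + 22))/22 - 60)² = ((22 + 2*√25)/22 - 60)² = ((22 + 2*5)/22 - 60)² = ((22 + 10)/22 - 60)² = ((1/22)*32 - 60)² = (16/11 - 60)² = (-644/11)² = 414736/121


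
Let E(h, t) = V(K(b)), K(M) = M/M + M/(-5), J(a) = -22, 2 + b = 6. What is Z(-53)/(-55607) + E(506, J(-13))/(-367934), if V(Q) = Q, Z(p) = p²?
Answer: -5167688637/102298529690 ≈ -0.050516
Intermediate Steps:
b = 4 (b = -2 + 6 = 4)
K(M) = 1 - M/5 (K(M) = 1 + M*(-⅕) = 1 - M/5)
E(h, t) = ⅕ (E(h, t) = 1 - ⅕*4 = 1 - ⅘ = ⅕)
Z(-53)/(-55607) + E(506, J(-13))/(-367934) = (-53)²/(-55607) + (⅕)/(-367934) = 2809*(-1/55607) + (⅕)*(-1/367934) = -2809/55607 - 1/1839670 = -5167688637/102298529690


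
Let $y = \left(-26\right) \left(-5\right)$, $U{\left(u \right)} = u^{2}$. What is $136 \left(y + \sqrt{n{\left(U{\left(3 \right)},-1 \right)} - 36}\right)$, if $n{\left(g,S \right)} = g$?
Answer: $17680 + 408 i \sqrt{3} \approx 17680.0 + 706.68 i$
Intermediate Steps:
$y = 130$
$136 \left(y + \sqrt{n{\left(U{\left(3 \right)},-1 \right)} - 36}\right) = 136 \left(130 + \sqrt{3^{2} - 36}\right) = 136 \left(130 + \sqrt{9 - 36}\right) = 136 \left(130 + \sqrt{-27}\right) = 136 \left(130 + 3 i \sqrt{3}\right) = 17680 + 408 i \sqrt{3}$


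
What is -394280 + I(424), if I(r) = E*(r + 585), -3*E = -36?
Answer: -382172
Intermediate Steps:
E = 12 (E = -⅓*(-36) = 12)
I(r) = 7020 + 12*r (I(r) = 12*(r + 585) = 12*(585 + r) = 7020 + 12*r)
-394280 + I(424) = -394280 + (7020 + 12*424) = -394280 + (7020 + 5088) = -394280 + 12108 = -382172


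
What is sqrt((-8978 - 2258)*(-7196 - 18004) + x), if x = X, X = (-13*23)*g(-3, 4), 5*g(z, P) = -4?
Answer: 2*sqrt(1769671495)/5 ≈ 16827.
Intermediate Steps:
g(z, P) = -4/5 (g(z, P) = (1/5)*(-4) = -4/5)
X = 1196/5 (X = -13*23*(-4/5) = -299*(-4/5) = 1196/5 ≈ 239.20)
x = 1196/5 ≈ 239.20
sqrt((-8978 - 2258)*(-7196 - 18004) + x) = sqrt((-8978 - 2258)*(-7196 - 18004) + 1196/5) = sqrt(-11236*(-25200) + 1196/5) = sqrt(283147200 + 1196/5) = sqrt(1415737196/5) = 2*sqrt(1769671495)/5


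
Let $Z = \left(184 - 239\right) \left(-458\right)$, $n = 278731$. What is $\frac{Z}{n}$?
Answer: $\frac{25190}{278731} \approx 0.090374$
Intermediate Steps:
$Z = 25190$ ($Z = \left(-55\right) \left(-458\right) = 25190$)
$\frac{Z}{n} = \frac{25190}{278731}$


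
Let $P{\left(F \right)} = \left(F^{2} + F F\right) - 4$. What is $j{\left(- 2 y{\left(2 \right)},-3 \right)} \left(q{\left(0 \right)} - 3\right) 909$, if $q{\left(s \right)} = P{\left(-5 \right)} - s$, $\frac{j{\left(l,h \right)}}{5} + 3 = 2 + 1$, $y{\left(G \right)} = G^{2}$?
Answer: $0$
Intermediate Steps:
$j{\left(l,h \right)} = 0$ ($j{\left(l,h \right)} = -15 + 5 \left(2 + 1\right) = -15 + 5 \cdot 3 = -15 + 15 = 0$)
$P{\left(F \right)} = -4 + 2 F^{2}$ ($P{\left(F \right)} = \left(F^{2} + F^{2}\right) - 4 = 2 F^{2} - 4 = -4 + 2 F^{2}$)
$q{\left(s \right)} = 46 - s$ ($q{\left(s \right)} = \left(-4 + 2 \left(-5\right)^{2}\right) - s = \left(-4 + 2 \cdot 25\right) - s = \left(-4 + 50\right) - s = 46 - s$)
$j{\left(- 2 y{\left(2 \right)},-3 \right)} \left(q{\left(0 \right)} - 3\right) 909 = 0 \left(\left(46 - 0\right) - 3\right) 909 = 0 \left(\left(46 + 0\right) - 3\right) 909 = 0 \left(46 - 3\right) 909 = 0 \cdot 43 \cdot 909 = 0 \cdot 909 = 0$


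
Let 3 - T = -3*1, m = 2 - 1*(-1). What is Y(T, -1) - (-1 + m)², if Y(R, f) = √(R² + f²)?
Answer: -4 + √37 ≈ 2.0828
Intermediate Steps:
m = 3 (m = 2 + 1 = 3)
T = 6 (T = 3 - (-3) = 3 - 1*(-3) = 3 + 3 = 6)
Y(T, -1) - (-1 + m)² = √(6² + (-1)²) - (-1 + 3)² = √(36 + 1) - 1*2² = √37 - 1*4 = √37 - 4 = -4 + √37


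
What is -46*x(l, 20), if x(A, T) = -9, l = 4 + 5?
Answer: 414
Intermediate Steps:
l = 9
-46*x(l, 20) = -46*(-9) = 414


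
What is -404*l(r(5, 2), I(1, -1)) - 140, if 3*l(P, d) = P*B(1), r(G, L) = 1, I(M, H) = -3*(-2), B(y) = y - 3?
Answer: 388/3 ≈ 129.33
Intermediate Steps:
B(y) = -3 + y
I(M, H) = 6
l(P, d) = -2*P/3 (l(P, d) = (P*(-3 + 1))/3 = (P*(-2))/3 = (-2*P)/3 = -2*P/3)
-404*l(r(5, 2), I(1, -1)) - 140 = -(-808)/3 - 140 = -404*(-⅔) - 140 = 808/3 - 140 = 388/3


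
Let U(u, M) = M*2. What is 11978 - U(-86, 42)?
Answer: 11894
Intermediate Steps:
U(u, M) = 2*M
11978 - U(-86, 42) = 11978 - 2*42 = 11978 - 1*84 = 11978 - 84 = 11894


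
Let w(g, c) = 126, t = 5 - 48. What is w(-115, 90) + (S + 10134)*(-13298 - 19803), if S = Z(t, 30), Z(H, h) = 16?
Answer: -335975024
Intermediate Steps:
t = -43
S = 16
w(-115, 90) + (S + 10134)*(-13298 - 19803) = 126 + (16 + 10134)*(-13298 - 19803) = 126 + 10150*(-33101) = 126 - 335975150 = -335975024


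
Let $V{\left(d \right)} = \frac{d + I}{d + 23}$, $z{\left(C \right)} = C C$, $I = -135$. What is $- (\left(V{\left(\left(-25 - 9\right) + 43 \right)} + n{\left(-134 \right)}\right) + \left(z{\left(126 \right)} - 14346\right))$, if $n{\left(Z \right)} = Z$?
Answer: $- \frac{22273}{16} \approx -1392.1$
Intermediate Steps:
$z{\left(C \right)} = C^{2}$
$V{\left(d \right)} = \frac{-135 + d}{23 + d}$ ($V{\left(d \right)} = \frac{d - 135}{d + 23} = \frac{-135 + d}{23 + d}$)
$- (\left(V{\left(\left(-25 - 9\right) + 43 \right)} + n{\left(-134 \right)}\right) + \left(z{\left(126 \right)} - 14346\right)) = - (\left(\frac{-135 + \left(\left(-25 - 9\right) + 43\right)}{23 + \left(\left(-25 - 9\right) + 43\right)} - 134\right) + \left(126^{2} - 14346\right)) = - (\left(\frac{-135 + \left(-34 + 43\right)}{23 + \left(-34 + 43\right)} - 134\right) + \left(15876 - 14346\right)) = - (\left(\frac{-135 + 9}{23 + 9} - 134\right) + 1530) = - (\left(\frac{1}{32} \left(-126\right) - 134\right) + 1530) = - (\left(- \frac{63}{16} - 134\right) + 1530) = - (- \frac{2207}{16} + 1530) = \left(-1\right) \frac{22273}{16} = - \frac{22273}{16}$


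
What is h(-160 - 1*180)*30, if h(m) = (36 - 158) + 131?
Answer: 270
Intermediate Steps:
h(m) = 9 (h(m) = -122 + 131 = 9)
h(-160 - 1*180)*30 = 9*30 = 270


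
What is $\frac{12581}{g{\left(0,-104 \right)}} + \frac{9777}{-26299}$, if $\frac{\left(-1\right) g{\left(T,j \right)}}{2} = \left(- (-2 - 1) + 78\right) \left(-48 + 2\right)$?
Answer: $\frac{11217805}{8520876} \approx 1.3165$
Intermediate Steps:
$g{\left(T,j \right)} = 7452$ ($g{\left(T,j \right)} = - 2 \left(- (-2 - 1) + 78\right) \left(-48 + 2\right) = - 2 \left(\left(-1\right) \left(-3\right) + 78\right) \left(-46\right) = - 2 \left(3 + 78\right) \left(-46\right) = - 2 \cdot 81 \left(-46\right) = \left(-2\right) \left(-3726\right) = 7452$)
$\frac{12581}{g{\left(0,-104 \right)}} + \frac{9777}{-26299} = \frac{12581}{7452} + \frac{9777}{-26299} = 12581 \cdot \frac{1}{7452} + 9777 \left(- \frac{1}{26299}\right) = \frac{547}{324} - \frac{9777}{26299} = \frac{11217805}{8520876}$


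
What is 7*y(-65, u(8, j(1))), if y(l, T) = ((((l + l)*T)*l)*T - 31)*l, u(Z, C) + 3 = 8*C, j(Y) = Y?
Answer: -96104645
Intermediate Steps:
u(Z, C) = -3 + 8*C
y(l, T) = l*(-31 + 2*T**2*l**2) (y(l, T) = ((((2*l)*T)*l)*T - 31)*l = (((2*T*l)*l)*T - 31)*l = ((2*T*l**2)*T - 31)*l = (2*T**2*l**2 - 31)*l = (-31 + 2*T**2*l**2)*l = l*(-31 + 2*T**2*l**2))
7*y(-65, u(8, j(1))) = 7*(-65*(-31 + 2*(-3 + 8*1)**2*(-65)**2)) = 7*(-65*(-31 + 2*(-3 + 8)**2*4225)) = 7*(-65*(-31 + 2*5**2*4225)) = 7*(-65*(-31 + 2*25*4225)) = 7*(-65*(-31 + 211250)) = 7*(-65*211219) = 7*(-13729235) = -96104645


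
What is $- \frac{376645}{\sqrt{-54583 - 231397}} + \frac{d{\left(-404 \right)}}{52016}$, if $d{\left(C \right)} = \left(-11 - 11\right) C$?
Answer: $\frac{1111}{6502} + \frac{75329 i \sqrt{71495}}{28598} \approx 0.17087 + 704.31 i$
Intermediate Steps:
$d{\left(C \right)} = - 22 C$
$- \frac{376645}{\sqrt{-54583 - 231397}} + \frac{d{\left(-404 \right)}}{52016} = - \frac{376645}{\sqrt{-54583 - 231397}} + \frac{\left(-22\right) \left(-404\right)}{52016} = - \frac{376645}{\sqrt{-285980}} + 8888 \cdot \frac{1}{52016} = - \frac{376645}{2 i \sqrt{71495}} + \frac{1111}{6502} = - 376645 \left(- \frac{i \sqrt{71495}}{142990}\right) + \frac{1111}{6502} = \frac{75329 i \sqrt{71495}}{28598} + \frac{1111}{6502} = \frac{1111}{6502} + \frac{75329 i \sqrt{71495}}{28598}$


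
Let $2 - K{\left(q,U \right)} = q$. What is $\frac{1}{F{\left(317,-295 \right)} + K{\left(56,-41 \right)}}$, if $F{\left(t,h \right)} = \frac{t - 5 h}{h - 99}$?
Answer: $- \frac{197}{11534} \approx -0.01708$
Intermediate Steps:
$K{\left(q,U \right)} = 2 - q$
$F{\left(t,h \right)} = \frac{t - 5 h}{-99 + h}$
$\frac{1}{F{\left(317,-295 \right)} + K{\left(56,-41 \right)}} = \frac{1}{\frac{317 - -1475}{-99 - 295} + \left(2 - 56\right)} = \frac{1}{\frac{317 + 1475}{-394} + \left(2 - 56\right)} = \frac{1}{\left(- \frac{1}{394}\right) 1792 - 54} = \frac{1}{- \frac{896}{197} - 54} = \frac{1}{- \frac{11534}{197}} = - \frac{197}{11534}$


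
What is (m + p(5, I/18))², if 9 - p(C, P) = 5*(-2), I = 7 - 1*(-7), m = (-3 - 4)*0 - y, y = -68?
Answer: 7569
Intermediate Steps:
m = 68 (m = (-3 - 4)*0 - 1*(-68) = -7*0 + 68 = 0 + 68 = 68)
I = 14 (I = 7 + 7 = 14)
p(C, P) = 19 (p(C, P) = 9 - 5*(-2) = 9 - 1*(-10) = 9 + 10 = 19)
(m + p(5, I/18))² = (68 + 19)² = 87² = 7569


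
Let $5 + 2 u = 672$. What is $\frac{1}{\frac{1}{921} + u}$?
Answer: $\frac{1842}{614309} \approx 0.0029985$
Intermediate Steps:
$u = \frac{667}{2}$ ($u = - \frac{5}{2} + \frac{1}{2} \cdot 672 = - \frac{5}{2} + 336 = \frac{667}{2} \approx 333.5$)
$\frac{1}{\frac{1}{921} + u} = \frac{1}{\frac{1}{921} + \frac{667}{2}} = \frac{1}{\frac{614309}{1842}} = \frac{1842}{614309}$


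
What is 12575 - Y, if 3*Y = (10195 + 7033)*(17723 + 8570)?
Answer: -452938079/3 ≈ -1.5098e+8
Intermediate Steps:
Y = 452975804/3 (Y = ((10195 + 7033)*(17723 + 8570))/3 = (17228*26293)/3 = (1/3)*452975804 = 452975804/3 ≈ 1.5099e+8)
12575 - Y = 12575 - 1*452975804/3 = 12575 - 452975804/3 = -452938079/3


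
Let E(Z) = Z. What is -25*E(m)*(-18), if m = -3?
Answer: -1350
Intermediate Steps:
-25*E(m)*(-18) = -25*(-3)*(-18) = 75*(-18) = -1350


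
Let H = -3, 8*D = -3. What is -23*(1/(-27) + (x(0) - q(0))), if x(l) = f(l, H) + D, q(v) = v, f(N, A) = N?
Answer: 2047/216 ≈ 9.4769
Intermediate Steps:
D = -3/8 (D = (⅛)*(-3) = -3/8 ≈ -0.37500)
x(l) = -3/8 + l (x(l) = l - 3/8 = -3/8 + l)
-23*(1/(-27) + (x(0) - q(0))) = -23*(1/(-27) + ((-3/8 + 0) - 1*0)) = -23*(-1/27 + (-3/8 + 0)) = -23*(-1/27 - 3/8) = -23*(-89/216) = 2047/216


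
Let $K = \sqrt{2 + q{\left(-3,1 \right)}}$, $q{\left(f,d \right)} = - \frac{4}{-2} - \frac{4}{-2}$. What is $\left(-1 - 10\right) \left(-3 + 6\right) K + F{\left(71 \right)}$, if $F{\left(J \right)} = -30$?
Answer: $-30 - 33 \sqrt{6} \approx -110.83$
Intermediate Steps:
$q{\left(f,d \right)} = 4$ ($q{\left(f,d \right)} = \left(-4\right) \left(- \frac{1}{2}\right) - -2 = 2 + 2 = 4$)
$K = \sqrt{6}$ ($K = \sqrt{2 + 4} = \sqrt{6} \approx 2.4495$)
$\left(-1 - 10\right) \left(-3 + 6\right) K + F{\left(71 \right)} = \left(-1 - 10\right) \left(-3 + 6\right) \sqrt{6} - 30 = \left(-1 - 10\right) 3 \sqrt{6} - 30 = \left(-11\right) 3 \sqrt{6} - 30 = - 33 \sqrt{6} - 30 = -30 - 33 \sqrt{6}$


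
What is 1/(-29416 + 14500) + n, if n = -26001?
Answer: -387830917/14916 ≈ -26001.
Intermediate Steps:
1/(-29416 + 14500) + n = 1/(-29416 + 14500) - 26001 = 1/(-14916) - 26001 = -1/14916 - 26001 = -387830917/14916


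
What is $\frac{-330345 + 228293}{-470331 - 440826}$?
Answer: $\frac{102052}{911157} \approx 0.112$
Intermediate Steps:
$\frac{-330345 + 228293}{-470331 - 440826} = - \frac{102052}{-911157} = \left(-102052\right) \left(- \frac{1}{911157}\right) = \frac{102052}{911157}$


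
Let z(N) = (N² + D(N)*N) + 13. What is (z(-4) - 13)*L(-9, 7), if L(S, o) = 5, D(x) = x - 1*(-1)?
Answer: 140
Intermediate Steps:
D(x) = 1 + x (D(x) = x + 1 = 1 + x)
z(N) = 13 + N² + N*(1 + N) (z(N) = (N² + (1 + N)*N) + 13 = (N² + N*(1 + N)) + 13 = 13 + N² + N*(1 + N))
(z(-4) - 13)*L(-9, 7) = ((13 - 4 + 2*(-4)²) - 13)*5 = ((13 - 4 + 2*16) - 13)*5 = ((13 - 4 + 32) - 13)*5 = (41 - 13)*5 = 28*5 = 140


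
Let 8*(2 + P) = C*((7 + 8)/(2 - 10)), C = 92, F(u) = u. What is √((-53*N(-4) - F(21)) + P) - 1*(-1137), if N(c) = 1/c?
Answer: 1137 + I*√501/4 ≈ 1137.0 + 5.5958*I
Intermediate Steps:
P = -377/16 (P = -2 + (92*((7 + 8)/(2 - 10)))/8 = -2 + (92*(15/(-8)))/8 = -2 + (92*(15*(-⅛)))/8 = -2 + (92*(-15/8))/8 = -2 + (⅛)*(-345/2) = -2 - 345/16 = -377/16 ≈ -23.563)
√((-53*N(-4) - F(21)) + P) - 1*(-1137) = √((-53/(-4) - 1*21) - 377/16) - 1*(-1137) = √((-53*(-¼) - 21) - 377/16) + 1137 = √((53/4 - 21) - 377/16) + 1137 = √(-31/4 - 377/16) + 1137 = √(-501/16) + 1137 = I*√501/4 + 1137 = 1137 + I*√501/4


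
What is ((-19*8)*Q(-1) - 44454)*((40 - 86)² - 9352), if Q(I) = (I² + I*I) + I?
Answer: 322769016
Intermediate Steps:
Q(I) = I + 2*I² (Q(I) = (I² + I²) + I = 2*I² + I = I + 2*I²)
((-19*8)*Q(-1) - 44454)*((40 - 86)² - 9352) = ((-19*8)*(-(1 + 2*(-1))) - 44454)*((40 - 86)² - 9352) = (-(-152)*(1 - 2) - 44454)*((-46)² - 9352) = (-(-152)*(-1) - 44454)*(2116 - 9352) = (-152*1 - 44454)*(-7236) = (-152 - 44454)*(-7236) = -44606*(-7236) = 322769016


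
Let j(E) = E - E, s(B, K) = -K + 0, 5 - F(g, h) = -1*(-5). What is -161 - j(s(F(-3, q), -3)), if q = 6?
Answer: -161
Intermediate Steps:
F(g, h) = 0 (F(g, h) = 5 - (-1)*(-5) = 5 - 1*5 = 5 - 5 = 0)
s(B, K) = -K
j(E) = 0
-161 - j(s(F(-3, q), -3)) = -161 - 1*0 = -161 + 0 = -161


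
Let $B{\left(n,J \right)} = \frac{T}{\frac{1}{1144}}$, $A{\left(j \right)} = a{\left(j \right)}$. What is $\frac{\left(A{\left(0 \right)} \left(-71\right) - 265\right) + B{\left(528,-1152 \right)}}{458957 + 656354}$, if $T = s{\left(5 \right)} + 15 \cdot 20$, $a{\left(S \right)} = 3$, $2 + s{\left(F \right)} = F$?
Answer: $\frac{346154}{1115311} \approx 0.31037$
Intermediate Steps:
$s{\left(F \right)} = -2 + F$
$A{\left(j \right)} = 3$
$T = 303$ ($T = \left(-2 + 5\right) + 15 \cdot 20 = 3 + 300 = 303$)
$B{\left(n,J \right)} = 346632$ ($B{\left(n,J \right)} = \frac{303}{\frac{1}{1144}} = 303 \frac{1}{\frac{1}{1144}} = 303 \cdot 1144 = 346632$)
$\frac{\left(A{\left(0 \right)} \left(-71\right) - 265\right) + B{\left(528,-1152 \right)}}{458957 + 656354} = \frac{\left(3 \left(-71\right) - 265\right) + 346632}{458957 + 656354} = \frac{\left(-213 - 265\right) + 346632}{1115311} = \left(-478 + 346632\right) \frac{1}{1115311} = 346154 \cdot \frac{1}{1115311} = \frac{346154}{1115311}$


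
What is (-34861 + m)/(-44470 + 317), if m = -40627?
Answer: 75488/44153 ≈ 1.7097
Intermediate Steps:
(-34861 + m)/(-44470 + 317) = (-34861 - 40627)/(-44470 + 317) = -75488/(-44153) = -75488*(-1/44153) = 75488/44153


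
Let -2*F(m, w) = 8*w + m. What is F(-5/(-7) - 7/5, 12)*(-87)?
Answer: 145116/35 ≈ 4146.2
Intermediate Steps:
F(m, w) = -4*w - m/2 (F(m, w) = -(8*w + m)/2 = -(m + 8*w)/2 = -4*w - m/2)
F(-5/(-7) - 7/5, 12)*(-87) = (-4*12 - (-5/(-7) - 7/5)/2)*(-87) = (-48 - (-5*(-⅐) - 7*⅕)/2)*(-87) = (-48 - (5/7 - 7/5)/2)*(-87) = (-48 - ½*(-24/35))*(-87) = (-48 + 12/35)*(-87) = -1668/35*(-87) = 145116/35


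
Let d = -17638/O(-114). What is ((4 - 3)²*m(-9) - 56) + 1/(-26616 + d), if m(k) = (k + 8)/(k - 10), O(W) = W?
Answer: -1603316542/28657567 ≈ -55.947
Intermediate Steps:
m(k) = (8 + k)/(-10 + k)
d = 8819/57 (d = -17638/(-114) = -17638*(-1/114) = 8819/57 ≈ 154.72)
((4 - 3)²*m(-9) - 56) + 1/(-26616 + d) = ((4 - 3)²*((8 - 9)/(-10 - 9)) - 56) + 1/(-26616 + 8819/57) = (1²*(-1/(-19)) - 56) + 1/(-1508293/57) = (1*(-1/19*(-1)) - 56) - 57/1508293 = (1*(1/19) - 56) - 57/1508293 = (1/19 - 56) - 57/1508293 = -1063/19 - 57/1508293 = -1603316542/28657567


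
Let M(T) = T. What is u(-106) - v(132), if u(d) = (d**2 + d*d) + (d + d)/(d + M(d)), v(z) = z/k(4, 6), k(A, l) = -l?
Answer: 22495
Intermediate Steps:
v(z) = -z/6 (v(z) = z/((-1*6)) = z/(-6) = z*(-1/6) = -z/6)
u(d) = 1 + 2*d**2 (u(d) = (d**2 + d*d) + (d + d)/(d + d) = (d**2 + d**2) + (2*d)/((2*d)) = 2*d**2 + (2*d)*(1/(2*d)) = 2*d**2 + 1 = 1 + 2*d**2)
u(-106) - v(132) = (1 + 2*(-106)**2) - (-1)*132/6 = (1 + 2*11236) - 1*(-22) = (1 + 22472) + 22 = 22473 + 22 = 22495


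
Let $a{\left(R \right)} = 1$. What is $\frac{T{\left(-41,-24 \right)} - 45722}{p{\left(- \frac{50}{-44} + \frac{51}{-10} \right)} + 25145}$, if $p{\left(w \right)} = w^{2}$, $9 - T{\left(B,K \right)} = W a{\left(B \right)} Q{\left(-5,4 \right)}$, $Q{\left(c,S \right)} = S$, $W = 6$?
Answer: $- \frac{138354425}{76111149} \approx -1.8178$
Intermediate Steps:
$T{\left(B,K \right)} = -15$ ($T{\left(B,K \right)} = 9 - 6 \cdot 1 \cdot 4 = 9 - 6 \cdot 4 = 9 - 24 = -15$)
$\frac{T{\left(-41,-24 \right)} - 45722}{p{\left(- \frac{50}{-44} + \frac{51}{-10} \right)} + 25145} = \frac{-15 - 45722}{\left(- \frac{50}{-44} + \frac{51}{-10}\right)^{2} + 25145} = - \frac{45737}{\left(\left(-50\right) \left(- \frac{1}{44}\right) + 51 \left(- \frac{1}{10}\right)\right)^{2} + 25145} = - \frac{45737}{\left(\frac{25}{22} - \frac{51}{10}\right)^{2} + 25145} = - \frac{45737}{\left(- \frac{218}{55}\right)^{2} + 25145} = - \frac{45737}{\frac{47524}{3025} + 25145} = - \frac{45737}{\frac{76111149}{3025}} = \left(-45737\right) \frac{3025}{76111149} = - \frac{138354425}{76111149}$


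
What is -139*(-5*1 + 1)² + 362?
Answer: -1862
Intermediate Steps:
-139*(-5*1 + 1)² + 362 = -139*(-5 + 1)² + 362 = -139*(-4)² + 362 = -139*16 + 362 = -2224 + 362 = -1862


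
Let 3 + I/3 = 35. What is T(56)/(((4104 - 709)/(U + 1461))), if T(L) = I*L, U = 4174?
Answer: 865536/97 ≈ 8923.0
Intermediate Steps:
I = 96 (I = -9 + 3*35 = -9 + 105 = 96)
T(L) = 96*L
T(56)/(((4104 - 709)/(U + 1461))) = (96*56)/(((4104 - 709)/(4174 + 1461))) = 5376/((3395/5635)) = 5376/((3395*(1/5635))) = 5376/(97/161) = 5376*(161/97) = 865536/97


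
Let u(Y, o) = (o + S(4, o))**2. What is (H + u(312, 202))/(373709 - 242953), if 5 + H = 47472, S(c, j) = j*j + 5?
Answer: 420487397/32689 ≈ 12863.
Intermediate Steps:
S(c, j) = 5 + j**2 (S(c, j) = j**2 + 5 = 5 + j**2)
H = 47467 (H = -5 + 47472 = 47467)
u(Y, o) = (5 + o + o**2)**2 (u(Y, o) = (o + (5 + o**2))**2 = (5 + o + o**2)**2)
(H + u(312, 202))/(373709 - 242953) = (47467 + (5 + 202 + 202**2)**2)/(373709 - 242953) = (47467 + (5 + 202 + 40804)**2)/130756 = (47467 + 41011**2)*(1/130756) = (47467 + 1681902121)*(1/130756) = 1681949588*(1/130756) = 420487397/32689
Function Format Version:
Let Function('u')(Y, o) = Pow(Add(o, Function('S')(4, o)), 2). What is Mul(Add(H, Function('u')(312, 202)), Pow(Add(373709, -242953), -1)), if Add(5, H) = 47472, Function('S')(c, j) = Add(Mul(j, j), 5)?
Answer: Rational(420487397, 32689) ≈ 12863.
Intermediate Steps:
Function('S')(c, j) = Add(5, Pow(j, 2)) (Function('S')(c, j) = Add(Pow(j, 2), 5) = Add(5, Pow(j, 2)))
H = 47467 (H = Add(-5, 47472) = 47467)
Function('u')(Y, o) = Pow(Add(5, o, Pow(o, 2)), 2) (Function('u')(Y, o) = Pow(Add(o, Add(5, Pow(o, 2))), 2) = Pow(Add(5, o, Pow(o, 2)), 2))
Mul(Add(H, Function('u')(312, 202)), Pow(Add(373709, -242953), -1)) = Mul(Add(47467, Pow(Add(5, 202, Pow(202, 2)), 2)), Pow(Add(373709, -242953), -1)) = Mul(Add(47467, Pow(Add(5, 202, 40804), 2)), Pow(130756, -1)) = Mul(Add(47467, Pow(41011, 2)), Rational(1, 130756)) = Mul(Add(47467, 1681902121), Rational(1, 130756)) = Mul(1681949588, Rational(1, 130756)) = Rational(420487397, 32689)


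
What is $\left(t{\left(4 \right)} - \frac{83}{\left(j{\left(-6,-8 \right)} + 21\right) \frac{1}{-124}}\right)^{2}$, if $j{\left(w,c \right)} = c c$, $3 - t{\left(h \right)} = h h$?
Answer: $\frac{84400969}{7225} \approx 11682.0$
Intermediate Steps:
$t{\left(h \right)} = 3 - h^{2}$ ($t{\left(h \right)} = 3 - h h = 3 - h^{2}$)
$j{\left(w,c \right)} = c^{2}$
$\left(t{\left(4 \right)} - \frac{83}{\left(j{\left(-6,-8 \right)} + 21\right) \frac{1}{-124}}\right)^{2} = \left(\left(3 - 4^{2}\right) - \frac{83}{\left(\left(-8\right)^{2} + 21\right) \frac{1}{-124}}\right)^{2} = \left(\left(3 - 16\right) - \frac{83}{\left(64 + 21\right) \left(- \frac{1}{124}\right)}\right)^{2} = \left(\left(3 - 16\right) - \frac{83}{85 \left(- \frac{1}{124}\right)}\right)^{2} = \left(-13 - \frac{83}{- \frac{85}{124}}\right)^{2} = \left(-13 - - \frac{10292}{85}\right)^{2} = \left(-13 + \frac{10292}{85}\right)^{2} = \left(\frac{9187}{85}\right)^{2} = \frac{84400969}{7225}$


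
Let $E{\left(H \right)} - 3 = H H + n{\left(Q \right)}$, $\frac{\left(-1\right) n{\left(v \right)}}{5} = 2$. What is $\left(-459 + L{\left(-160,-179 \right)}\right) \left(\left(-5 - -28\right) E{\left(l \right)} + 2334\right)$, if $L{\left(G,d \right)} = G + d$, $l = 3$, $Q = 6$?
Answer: $-1899240$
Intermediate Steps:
$n{\left(v \right)} = -10$ ($n{\left(v \right)} = \left(-5\right) 2 = -10$)
$E{\left(H \right)} = -7 + H^{2}$ ($E{\left(H \right)} = 3 + \left(H H - 10\right) = 3 + \left(H^{2} - 10\right) = 3 + \left(-10 + H^{2}\right) = -7 + H^{2}$)
$\left(-459 + L{\left(-160,-179 \right)}\right) \left(\left(-5 - -28\right) E{\left(l \right)} + 2334\right) = \left(-459 - 339\right) \left(\left(-5 - -28\right) \left(-7 + 3^{2}\right) + 2334\right) = \left(-459 - 339\right) \left(\left(-5 + 28\right) \left(-7 + 9\right) + 2334\right) = - 798 \left(23 \cdot 2 + 2334\right) = - 798 \left(46 + 2334\right) = \left(-798\right) 2380 = -1899240$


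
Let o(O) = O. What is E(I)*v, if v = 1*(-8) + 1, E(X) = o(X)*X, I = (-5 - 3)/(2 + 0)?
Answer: -112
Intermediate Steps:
I = -4 (I = -8/2 = -8*1/2 = -4)
E(X) = X**2 (E(X) = X*X = X**2)
v = -7 (v = -8 + 1 = -7)
E(I)*v = (-4)**2*(-7) = 16*(-7) = -112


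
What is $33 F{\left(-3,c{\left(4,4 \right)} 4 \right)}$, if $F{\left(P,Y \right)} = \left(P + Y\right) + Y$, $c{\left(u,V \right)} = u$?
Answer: $957$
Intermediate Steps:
$F{\left(P,Y \right)} = P + 2 Y$
$33 F{\left(-3,c{\left(4,4 \right)} 4 \right)} = 33 \left(-3 + 2 \cdot 4 \cdot 4\right) = 33 \left(-3 + 2 \cdot 16\right) = 33 \left(-3 + 32\right) = 33 \cdot 29 = 957$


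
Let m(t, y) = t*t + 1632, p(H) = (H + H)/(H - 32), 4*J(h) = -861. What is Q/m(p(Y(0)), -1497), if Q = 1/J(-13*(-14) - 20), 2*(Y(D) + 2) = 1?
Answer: -4489/1576939581 ≈ -2.8467e-6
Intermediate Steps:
J(h) = -861/4 (J(h) = (1/4)*(-861) = -861/4)
Y(D) = -3/2 (Y(D) = -2 + (1/2)*1 = -2 + 1/2 = -3/2)
p(H) = 2*H/(-32 + H) (p(H) = (2*H)/(-32 + H) = 2*H/(-32 + H))
m(t, y) = 1632 + t**2 (m(t, y) = t**2 + 1632 = 1632 + t**2)
Q = -4/861 (Q = 1/(-861/4) = -4/861 ≈ -0.0046458)
Q/m(p(Y(0)), -1497) = -4/(861*(1632 + (2*(-3/2)/(-32 - 3/2))**2)) = -4/(861*(1632 + (2*(-3/2)/(-67/2))**2)) = -4/(861*(1632 + (2*(-3/2)*(-2/67))**2)) = -4/(861*(1632 + (6/67)**2)) = -4/(861*(1632 + 36/4489)) = -4/(861*7326084/4489) = -4/861*4489/7326084 = -4489/1576939581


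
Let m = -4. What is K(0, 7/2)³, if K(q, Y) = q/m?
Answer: 0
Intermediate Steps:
K(q, Y) = -q/4 (K(q, Y) = q/(-4) = q*(-¼) = -q/4)
K(0, 7/2)³ = (-¼*0)³ = 0³ = 0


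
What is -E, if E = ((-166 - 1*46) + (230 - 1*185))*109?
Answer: 18203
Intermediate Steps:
E = -18203 (E = ((-166 - 46) + (230 - 185))*109 = (-212 + 45)*109 = -167*109 = -18203)
-E = -1*(-18203) = 18203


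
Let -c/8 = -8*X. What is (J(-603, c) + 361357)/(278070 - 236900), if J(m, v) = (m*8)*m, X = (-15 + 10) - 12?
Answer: 3270229/41170 ≈ 79.432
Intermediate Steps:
X = -17 (X = -5 - 12 = -17)
c = -1088 (c = -(-64)*(-17) = -8*136 = -1088)
J(m, v) = 8*m² (J(m, v) = (8*m)*m = 8*m²)
(J(-603, c) + 361357)/(278070 - 236900) = (8*(-603)² + 361357)/(278070 - 236900) = (8*363609 + 361357)/41170 = (2908872 + 361357)*(1/41170) = 3270229*(1/41170) = 3270229/41170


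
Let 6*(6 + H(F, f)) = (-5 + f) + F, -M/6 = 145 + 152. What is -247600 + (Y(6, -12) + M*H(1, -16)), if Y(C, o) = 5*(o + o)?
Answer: -231088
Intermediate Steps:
M = -1782 (M = -6*(145 + 152) = -6*297 = -1782)
H(F, f) = -41/6 + F/6 + f/6 (H(F, f) = -6 + ((-5 + f) + F)/6 = -6 + (-5 + F + f)/6 = -6 + (-⅚ + F/6 + f/6) = -41/6 + F/6 + f/6)
Y(C, o) = 10*o (Y(C, o) = 5*(2*o) = 10*o)
-247600 + (Y(6, -12) + M*H(1, -16)) = -247600 + (10*(-12) - 1782*(-41/6 + (⅙)*1 + (⅙)*(-16))) = -247600 + (-120 - 1782*(-41/6 + ⅙ - 8/3)) = -247600 + (-120 - 1782*(-28/3)) = -247600 + (-120 + 16632) = -247600 + 16512 = -231088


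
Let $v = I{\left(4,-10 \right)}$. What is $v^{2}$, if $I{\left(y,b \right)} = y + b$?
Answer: $36$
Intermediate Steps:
$I{\left(y,b \right)} = b + y$
$v = -6$ ($v = -10 + 4 = -6$)
$v^{2} = \left(-6\right)^{2} = 36$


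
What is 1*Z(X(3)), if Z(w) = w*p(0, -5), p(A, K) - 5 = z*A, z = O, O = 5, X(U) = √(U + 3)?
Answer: 5*√6 ≈ 12.247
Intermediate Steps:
X(U) = √(3 + U)
z = 5
p(A, K) = 5 + 5*A
Z(w) = 5*w (Z(w) = w*(5 + 5*0) = w*(5 + 0) = w*5 = 5*w)
1*Z(X(3)) = 1*(5*√(3 + 3)) = 1*(5*√6) = 5*√6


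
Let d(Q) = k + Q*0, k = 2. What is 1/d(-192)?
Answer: ½ ≈ 0.50000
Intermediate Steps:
d(Q) = 2 (d(Q) = 2 + Q*0 = 2 + 0 = 2)
1/d(-192) = 1/2 = ½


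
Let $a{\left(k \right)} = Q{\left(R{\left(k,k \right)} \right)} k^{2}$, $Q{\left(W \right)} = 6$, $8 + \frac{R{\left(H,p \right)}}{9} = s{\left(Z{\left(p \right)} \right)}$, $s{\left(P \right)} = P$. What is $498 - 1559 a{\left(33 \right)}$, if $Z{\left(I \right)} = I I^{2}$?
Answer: $-10186008$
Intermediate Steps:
$Z{\left(I \right)} = I^{3}$
$R{\left(H,p \right)} = -72 + 9 p^{3}$
$a{\left(k \right)} = 6 k^{2}$
$498 - 1559 a{\left(33 \right)} = 498 - 1559 \cdot 6 \cdot 33^{2} = 498 - 1559 \cdot 6 \cdot 1089 = 498 - 10186506 = -10186008$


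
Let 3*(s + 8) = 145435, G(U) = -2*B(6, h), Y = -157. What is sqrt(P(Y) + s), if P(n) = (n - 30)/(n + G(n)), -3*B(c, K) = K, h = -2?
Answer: 2*sqrt(984274689)/285 ≈ 220.16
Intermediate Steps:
B(c, K) = -K/3
G(U) = -4/3 (G(U) = -(-2)*(-2)/3 = -2*2/3 = -4/3)
s = 145411/3 (s = -8 + (1/3)*145435 = -8 + 145435/3 = 145411/3 ≈ 48470.)
P(n) = (-30 + n)/(-4/3 + n) (P(n) = (n - 30)/(n - 4/3) = (-30 + n)/(-4/3 + n))
sqrt(P(Y) + s) = sqrt(3*(-30 - 157)/(-4 + 3*(-157)) + 145411/3) = sqrt(3*(-187)/(-4 - 471) + 145411/3) = sqrt(3*(-187)/(-475) + 145411/3) = sqrt(3*(-1/475)*(-187) + 145411/3) = sqrt(561/475 + 145411/3) = sqrt(69071908/1425) = 2*sqrt(984274689)/285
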